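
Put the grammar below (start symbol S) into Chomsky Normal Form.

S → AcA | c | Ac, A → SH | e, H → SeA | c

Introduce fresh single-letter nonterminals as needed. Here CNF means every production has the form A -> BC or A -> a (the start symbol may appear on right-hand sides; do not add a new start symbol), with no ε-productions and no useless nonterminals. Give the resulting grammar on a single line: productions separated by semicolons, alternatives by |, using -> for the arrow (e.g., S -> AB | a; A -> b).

S -> c | AC | AE; A -> e | SH; B -> e; C -> c; D -> BA; E -> CA; H -> c | SD

No ε-productions.
No unit productions to eliminate.
TERM: introduce C -> c, B -> e and substitute in every rule of length ≥2.
BIN: H -> SBA becomes H -> SD, D -> BA; S -> ACA becomes S -> AE, E -> CA.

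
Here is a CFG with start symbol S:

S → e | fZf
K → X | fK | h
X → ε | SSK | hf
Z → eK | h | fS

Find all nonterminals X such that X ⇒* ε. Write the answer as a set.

{K, X}

Directly nullable (have an ε-rule): {X}.
K is nullable via K -> X (every symbol on the right is already known nullable).
Not nullable: S, Z — each has a terminal in every rule's right-hand side or depends on a non-nullable symbol.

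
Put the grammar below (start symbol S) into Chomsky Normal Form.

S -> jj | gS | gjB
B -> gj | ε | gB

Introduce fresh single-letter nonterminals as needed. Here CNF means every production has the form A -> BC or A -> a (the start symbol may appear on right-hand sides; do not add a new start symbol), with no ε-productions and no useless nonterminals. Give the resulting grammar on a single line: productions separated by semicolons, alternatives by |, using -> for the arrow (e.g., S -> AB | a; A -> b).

S -> AC | AD | AS | CC; A -> g; B -> g | AB | AC; C -> j; D -> CB

Nullable: {B}; after ε-elimination: S -> gS | gj | jj | gjB; B -> g | gB | gj.
No unit productions to eliminate.
TERM: introduce A -> g, C -> j and substitute in every rule of length ≥2.
BIN: S -> ACB becomes S -> AD, D -> CB.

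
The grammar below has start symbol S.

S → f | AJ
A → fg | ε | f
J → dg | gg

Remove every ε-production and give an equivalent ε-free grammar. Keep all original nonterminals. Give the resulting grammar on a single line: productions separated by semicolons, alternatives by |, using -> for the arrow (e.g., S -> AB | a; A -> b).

Nullable set: {A}.
S -> AJ: A nullable, giving AJ | J.
Drop A -> ε.
Unchanged (no nullable symbols): S -> f; A -> f; A -> fg; J -> dg; J -> gg.

S -> J | f | AJ; A -> f | fg; J -> dg | gg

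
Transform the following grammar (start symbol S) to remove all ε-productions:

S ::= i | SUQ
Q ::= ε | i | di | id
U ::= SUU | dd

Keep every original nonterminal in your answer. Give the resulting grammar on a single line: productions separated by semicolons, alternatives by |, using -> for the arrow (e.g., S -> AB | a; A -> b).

Nullable set: {Q}.
S -> SUQ: Q nullable, giving SU | SUQ.
Drop Q -> ε.
Unchanged (no nullable symbols): S -> i; Q -> di; Q -> i; Q -> id; U -> SUU; U -> dd.

S -> i | SU | SUQ; Q -> i | di | id; U -> dd | SUU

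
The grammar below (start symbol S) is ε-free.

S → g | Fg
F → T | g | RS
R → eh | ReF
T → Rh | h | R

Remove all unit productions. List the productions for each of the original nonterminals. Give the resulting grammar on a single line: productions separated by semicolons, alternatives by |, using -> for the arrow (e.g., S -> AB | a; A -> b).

Unit productions: F->T, T->R.
Unit pairs (A ⇒* B via units): (F,R), (F,T), (T,R).
S: inherits non-unit rules of {S} → Fg | g.
F: inherits non-unit rules of {F, R, T} → RS | ReF | Rh | eh | g | h.
R: inherits non-unit rules of {R} → ReF | eh.
T: inherits non-unit rules of {R, T} → ReF | Rh | eh | h.

S -> g | Fg; F -> g | h | RS | Rh | eh | ReF; R -> eh | ReF; T -> h | Rh | eh | ReF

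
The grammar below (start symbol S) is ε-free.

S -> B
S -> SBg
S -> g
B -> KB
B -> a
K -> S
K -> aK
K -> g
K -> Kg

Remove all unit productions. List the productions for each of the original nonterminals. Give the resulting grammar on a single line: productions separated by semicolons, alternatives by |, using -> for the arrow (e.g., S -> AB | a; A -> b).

Unit productions: K->S, S->B.
Unit pairs (A ⇒* B via units): (K,B), (K,S), (S,B).
S: inherits non-unit rules of {B, S} → KB | SBg | a | g.
B: inherits non-unit rules of {B} → KB | a.
K: inherits non-unit rules of {B, K, S} → KB | Kg | SBg | a | aK | g.

S -> a | g | KB | SBg; B -> a | KB; K -> a | g | KB | Kg | aK | SBg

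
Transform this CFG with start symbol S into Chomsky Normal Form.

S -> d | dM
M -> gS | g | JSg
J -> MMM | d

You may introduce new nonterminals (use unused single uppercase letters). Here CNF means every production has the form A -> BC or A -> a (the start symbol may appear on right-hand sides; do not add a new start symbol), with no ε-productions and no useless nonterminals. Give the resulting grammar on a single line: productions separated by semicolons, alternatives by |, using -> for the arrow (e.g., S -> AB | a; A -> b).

No ε-productions.
No unit productions to eliminate.
TERM: introduce B -> d, A -> g and substitute in every rule of length ≥2.
BIN: J -> MMM becomes J -> MC, C -> MM; M -> JSA becomes M -> JD, D -> SA.

S -> d | BM; A -> g; B -> d; C -> MM; D -> SA; J -> d | MC; M -> g | AS | JD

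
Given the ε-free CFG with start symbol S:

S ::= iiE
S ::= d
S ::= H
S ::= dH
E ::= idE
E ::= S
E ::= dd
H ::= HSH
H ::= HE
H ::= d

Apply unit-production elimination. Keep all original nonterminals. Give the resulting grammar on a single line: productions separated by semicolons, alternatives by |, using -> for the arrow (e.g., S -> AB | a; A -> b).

S -> d | HE | dH | HSH | iiE; E -> d | HE | dH | dd | HSH | idE | iiE; H -> d | HE | HSH

Unit productions: E->S, S->H.
Unit pairs (A ⇒* B via units): (E,H), (E,S), (S,H).
S: inherits non-unit rules of {H, S} → HE | HSH | d | dH | iiE.
E: inherits non-unit rules of {E, H, S} → HE | HSH | d | dH | dd | idE | iiE.
H: inherits non-unit rules of {H} → HE | HSH | d.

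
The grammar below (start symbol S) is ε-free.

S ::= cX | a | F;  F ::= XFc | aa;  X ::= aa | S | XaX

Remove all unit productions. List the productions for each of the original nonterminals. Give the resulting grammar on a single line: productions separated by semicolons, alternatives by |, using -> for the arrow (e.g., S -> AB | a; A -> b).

S -> a | aa | cX | XFc; F -> aa | XFc; X -> a | aa | cX | XFc | XaX

Unit productions: S->F, X->S.
Unit pairs (A ⇒* B via units): (S,F), (X,F), (X,S).
S: inherits non-unit rules of {F, S} → XFc | a | aa | cX.
F: inherits non-unit rules of {F} → XFc | aa.
X: inherits non-unit rules of {F, S, X} → XFc | XaX | a | aa | cX.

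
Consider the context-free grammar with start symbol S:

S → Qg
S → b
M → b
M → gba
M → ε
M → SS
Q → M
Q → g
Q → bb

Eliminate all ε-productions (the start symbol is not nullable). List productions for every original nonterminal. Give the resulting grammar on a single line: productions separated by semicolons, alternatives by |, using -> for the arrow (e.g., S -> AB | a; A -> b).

Nullable set: {M, Q}.
S -> Qg: Q nullable, giving Qg | g.
Drop M -> ε.
Q -> M: M nullable, giving M.
Unchanged (no nullable symbols): S -> b; M -> SS; M -> b; M -> gba; Q -> bb; Q -> g.

S -> b | g | Qg; M -> b | SS | gba; Q -> M | g | bb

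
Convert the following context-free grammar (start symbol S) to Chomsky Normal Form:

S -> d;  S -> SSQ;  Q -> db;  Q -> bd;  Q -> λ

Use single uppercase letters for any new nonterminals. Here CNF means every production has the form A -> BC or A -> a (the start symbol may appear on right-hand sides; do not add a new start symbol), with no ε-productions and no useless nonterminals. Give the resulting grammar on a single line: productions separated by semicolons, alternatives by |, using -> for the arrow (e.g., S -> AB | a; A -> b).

S -> d | SC | SS; A -> b; B -> d; C -> SQ; Q -> AB | BA

Nullable: {Q}; after ε-elimination: S -> d | SS | SSQ; Q -> bd | db.
No unit productions to eliminate.
TERM: introduce A -> b, B -> d and substitute in every rule of length ≥2.
BIN: S -> SSQ becomes S -> SC, C -> SQ.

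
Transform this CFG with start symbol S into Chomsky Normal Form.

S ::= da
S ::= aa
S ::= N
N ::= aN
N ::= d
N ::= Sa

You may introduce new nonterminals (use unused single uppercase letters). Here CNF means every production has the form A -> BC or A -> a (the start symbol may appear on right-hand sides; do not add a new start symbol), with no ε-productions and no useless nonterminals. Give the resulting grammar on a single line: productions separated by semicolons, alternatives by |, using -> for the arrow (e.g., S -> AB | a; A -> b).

No ε-productions.
After unit-elimination: S -> d | Sa | aN | aa | da; N -> d | Sa | aN.
TERM: introduce A -> a, B -> d and substitute in every rule of length ≥2.

S -> d | AA | AN | BA | SA; A -> a; B -> d; N -> d | AN | SA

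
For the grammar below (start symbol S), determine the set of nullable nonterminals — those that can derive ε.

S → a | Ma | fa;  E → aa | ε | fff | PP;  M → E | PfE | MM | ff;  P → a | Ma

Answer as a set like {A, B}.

Directly nullable (have an ε-rule): {E}.
M is nullable via M -> E (every symbol on the right is already known nullable).
Not nullable: P, S — each has a terminal in every rule's right-hand side or depends on a non-nullable symbol.

{E, M}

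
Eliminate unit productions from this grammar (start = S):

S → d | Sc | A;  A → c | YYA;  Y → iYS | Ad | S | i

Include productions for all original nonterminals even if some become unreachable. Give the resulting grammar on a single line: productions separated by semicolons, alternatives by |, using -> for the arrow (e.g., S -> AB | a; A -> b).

Unit productions: S->A, Y->S.
Unit pairs (A ⇒* B via units): (S,A), (Y,A), (Y,S).
S: inherits non-unit rules of {A, S} → Sc | YYA | c | d.
A: inherits non-unit rules of {A} → YYA | c.
Y: inherits non-unit rules of {A, S, Y} → Ad | Sc | YYA | c | d | i | iYS.

S -> c | d | Sc | YYA; A -> c | YYA; Y -> c | d | i | Ad | Sc | YYA | iYS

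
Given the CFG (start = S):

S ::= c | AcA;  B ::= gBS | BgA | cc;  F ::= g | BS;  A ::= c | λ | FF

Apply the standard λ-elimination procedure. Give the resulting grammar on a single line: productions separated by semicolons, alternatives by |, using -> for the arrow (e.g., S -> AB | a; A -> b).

Nullable set: {A}.
S -> AcA: A, A nullable, giving Ac | AcA | c | cA.
Drop A -> λ.
B -> BgA: A nullable, giving Bg | BgA.
Unchanged (no nullable symbols): S -> c; A -> FF; A -> c; B -> cc; B -> gBS; F -> BS; F -> g.

S -> c | Ac | cA | AcA; A -> c | FF; B -> Bg | cc | BgA | gBS; F -> g | BS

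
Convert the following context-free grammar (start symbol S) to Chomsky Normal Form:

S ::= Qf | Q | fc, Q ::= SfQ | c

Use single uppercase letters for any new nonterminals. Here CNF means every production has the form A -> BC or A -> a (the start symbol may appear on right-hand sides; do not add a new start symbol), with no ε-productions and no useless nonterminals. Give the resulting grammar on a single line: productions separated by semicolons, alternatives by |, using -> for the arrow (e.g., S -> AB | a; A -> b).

S -> c | AB | QA | SD; A -> f; B -> c; C -> AQ; D -> AQ; Q -> c | SC

No ε-productions.
After unit-elimination: S -> c | Qf | fc | SfQ; Q -> c | SfQ.
TERM: introduce B -> c, A -> f and substitute in every rule of length ≥2.
BIN: Q -> SAQ becomes Q -> SC, C -> AQ; S -> SAQ becomes S -> SD, D -> AQ.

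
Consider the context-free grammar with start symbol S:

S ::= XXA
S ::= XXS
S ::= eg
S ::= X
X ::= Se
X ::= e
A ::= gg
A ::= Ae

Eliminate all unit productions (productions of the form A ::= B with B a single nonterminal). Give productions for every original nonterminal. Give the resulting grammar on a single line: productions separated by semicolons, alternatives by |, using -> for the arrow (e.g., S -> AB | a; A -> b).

Unit productions: S->X.
Unit pairs (A ⇒* B via units): (S,X).
S: inherits non-unit rules of {S, X} → Se | XXA | XXS | e | eg.
A: inherits non-unit rules of {A} → Ae | gg.
X: inherits non-unit rules of {X} → Se | e.

S -> e | Se | eg | XXA | XXS; A -> Ae | gg; X -> e | Se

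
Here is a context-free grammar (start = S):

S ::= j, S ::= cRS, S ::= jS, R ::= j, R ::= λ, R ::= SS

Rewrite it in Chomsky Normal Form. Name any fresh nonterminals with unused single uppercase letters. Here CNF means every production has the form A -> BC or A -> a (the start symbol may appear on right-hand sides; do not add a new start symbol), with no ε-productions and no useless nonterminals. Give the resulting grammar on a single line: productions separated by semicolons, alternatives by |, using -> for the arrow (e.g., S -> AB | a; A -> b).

S -> j | AC | AS | BS; A -> c; B -> j; C -> RS; R -> j | SS

Nullable: {R}; after ε-elimination: S -> j | cS | jS | cRS; R -> j | SS.
No unit productions to eliminate.
TERM: introduce A -> c, B -> j and substitute in every rule of length ≥2.
BIN: S -> ARS becomes S -> AC, C -> RS.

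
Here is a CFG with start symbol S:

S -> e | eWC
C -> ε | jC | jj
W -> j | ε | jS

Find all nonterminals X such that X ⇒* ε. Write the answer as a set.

Directly nullable (have an ε-rule): {C, W}.
Not nullable: S — each has a terminal in every rule's right-hand side or depends on a non-nullable symbol.

{C, W}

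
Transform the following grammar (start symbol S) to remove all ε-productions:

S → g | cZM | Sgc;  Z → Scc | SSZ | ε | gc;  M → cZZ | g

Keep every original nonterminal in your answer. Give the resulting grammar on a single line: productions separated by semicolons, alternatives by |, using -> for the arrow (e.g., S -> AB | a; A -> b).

Nullable set: {Z}.
S -> cZM: Z nullable, giving cM | cZM.
M -> cZZ: Z, Z nullable, giving c | cZ | cZZ.
Drop Z -> ε.
Z -> SSZ: Z nullable, giving SS | SSZ.
Unchanged (no nullable symbols): S -> Sgc; S -> g; M -> g; Z -> Scc; Z -> gc.

S -> g | cM | Sgc | cZM; M -> c | g | cZ | cZZ; Z -> SS | gc | SSZ | Scc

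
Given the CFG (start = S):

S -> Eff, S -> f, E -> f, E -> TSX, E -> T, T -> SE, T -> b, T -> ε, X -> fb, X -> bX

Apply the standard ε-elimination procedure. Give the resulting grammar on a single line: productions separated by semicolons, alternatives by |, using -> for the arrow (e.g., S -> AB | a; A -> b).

S -> f | ff | Eff; E -> T | f | SX | TSX; T -> S | b | SE; X -> bX | fb

Nullable set: {E, T}.
S -> Eff: E nullable, giving Eff | ff.
E -> T: T nullable, giving T.
E -> TSX: T nullable, giving SX | TSX.
Drop T -> ε.
T -> SE: E nullable, giving S | SE.
Unchanged (no nullable symbols): S -> f; E -> f; T -> b; X -> bX; X -> fb.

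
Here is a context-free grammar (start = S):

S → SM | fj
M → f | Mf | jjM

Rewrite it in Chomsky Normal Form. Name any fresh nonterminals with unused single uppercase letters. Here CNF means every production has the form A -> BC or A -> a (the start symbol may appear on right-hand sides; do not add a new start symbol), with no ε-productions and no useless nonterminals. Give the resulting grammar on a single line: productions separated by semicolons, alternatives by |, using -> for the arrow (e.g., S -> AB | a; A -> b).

No ε-productions.
No unit productions to eliminate.
TERM: introduce A -> f, B -> j and substitute in every rule of length ≥2.
BIN: M -> BBM becomes M -> BC, C -> BM.

S -> AB | SM; A -> f; B -> j; C -> BM; M -> f | BC | MA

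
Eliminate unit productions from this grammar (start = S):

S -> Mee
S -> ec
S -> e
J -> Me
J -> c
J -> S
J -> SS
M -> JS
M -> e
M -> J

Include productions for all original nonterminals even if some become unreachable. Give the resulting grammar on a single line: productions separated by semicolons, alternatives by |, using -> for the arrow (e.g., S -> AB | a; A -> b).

Unit productions: J->S, M->J.
Unit pairs (A ⇒* B via units): (J,S), (M,J), (M,S).
S: inherits non-unit rules of {S} → Mee | e | ec.
J: inherits non-unit rules of {J, S} → Me | Mee | SS | c | e | ec.
M: inherits non-unit rules of {J, M, S} → JS | Me | Mee | SS | c | e | ec.

S -> e | ec | Mee; J -> c | e | Me | SS | ec | Mee; M -> c | e | JS | Me | SS | ec | Mee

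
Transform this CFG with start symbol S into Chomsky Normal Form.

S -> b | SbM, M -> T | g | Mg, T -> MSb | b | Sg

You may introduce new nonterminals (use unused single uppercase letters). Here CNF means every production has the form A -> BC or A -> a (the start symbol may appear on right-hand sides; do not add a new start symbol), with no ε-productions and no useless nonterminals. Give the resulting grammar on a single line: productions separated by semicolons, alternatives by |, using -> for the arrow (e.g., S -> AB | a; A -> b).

S -> b | SD; A -> b; B -> g; C -> SA; D -> AM; M -> b | g | MB | MC | SB

No ε-productions.
After unit-elimination: S -> b | SbM; M -> b | g | Mg | Sg | MSb; T -> b | Sg | MSb.
TERM: introduce A -> b, B -> g and substitute in every rule of length ≥2.
BIN: M -> MSA becomes M -> MC, C -> SA; S -> SAM becomes S -> SD, D -> AM; T -> MSA becomes T -> ME, E -> SA.
Drop unreachable/unproductive: T.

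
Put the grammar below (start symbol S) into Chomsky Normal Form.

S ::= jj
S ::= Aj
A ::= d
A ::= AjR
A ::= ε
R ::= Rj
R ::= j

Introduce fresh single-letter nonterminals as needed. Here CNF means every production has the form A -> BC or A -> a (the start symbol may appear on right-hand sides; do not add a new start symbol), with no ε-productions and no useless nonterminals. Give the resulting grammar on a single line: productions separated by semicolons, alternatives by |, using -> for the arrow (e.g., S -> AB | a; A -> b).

Nullable: {A}; after ε-elimination: S -> j | Aj | jj; A -> d | jR | AjR; R -> j | Rj.
No unit productions to eliminate.
TERM: introduce B -> j and substitute in every rule of length ≥2.
BIN: A -> ABR becomes A -> AC, C -> BR.

S -> j | AB | BB; A -> d | AC | BR; B -> j; C -> BR; R -> j | RB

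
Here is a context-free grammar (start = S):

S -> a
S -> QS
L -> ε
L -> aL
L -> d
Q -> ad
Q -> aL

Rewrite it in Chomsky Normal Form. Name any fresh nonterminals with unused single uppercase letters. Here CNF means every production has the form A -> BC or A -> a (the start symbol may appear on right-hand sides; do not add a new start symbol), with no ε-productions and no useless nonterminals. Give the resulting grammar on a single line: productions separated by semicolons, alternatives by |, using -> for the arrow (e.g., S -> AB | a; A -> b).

S -> a | QS; A -> a; B -> d; L -> a | d | AL; Q -> a | AB | AL

Nullable: {L}; after ε-elimination: S -> a | QS; L -> a | d | aL; Q -> a | aL | ad.
No unit productions to eliminate.
TERM: introduce A -> a, B -> d and substitute in every rule of length ≥2.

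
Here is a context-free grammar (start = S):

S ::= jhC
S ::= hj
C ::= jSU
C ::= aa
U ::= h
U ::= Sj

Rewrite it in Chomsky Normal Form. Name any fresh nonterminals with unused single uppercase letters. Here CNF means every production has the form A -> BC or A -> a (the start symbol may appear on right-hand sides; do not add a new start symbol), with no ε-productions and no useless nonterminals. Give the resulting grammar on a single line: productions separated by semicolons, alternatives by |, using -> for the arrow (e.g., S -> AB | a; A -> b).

No ε-productions.
No unit productions to eliminate.
TERM: introduce A -> a, D -> h, B -> j and substitute in every rule of length ≥2.
BIN: C -> BSU becomes C -> BE, E -> SU; S -> BDC becomes S -> BF, F -> DC.

S -> BF | DB; A -> a; B -> j; C -> AA | BE; D -> h; E -> SU; F -> DC; U -> h | SB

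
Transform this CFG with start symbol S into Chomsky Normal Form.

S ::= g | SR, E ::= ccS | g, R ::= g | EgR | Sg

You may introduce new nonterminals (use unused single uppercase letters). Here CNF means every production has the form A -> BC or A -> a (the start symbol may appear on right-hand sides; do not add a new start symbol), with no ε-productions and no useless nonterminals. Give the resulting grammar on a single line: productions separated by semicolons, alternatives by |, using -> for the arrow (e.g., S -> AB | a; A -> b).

No ε-productions.
No unit productions to eliminate.
TERM: introduce A -> c, B -> g and substitute in every rule of length ≥2.
BIN: E -> AAS becomes E -> AC, C -> AS; R -> EBR becomes R -> ED, D -> BR.

S -> g | SR; A -> c; B -> g; C -> AS; D -> BR; E -> g | AC; R -> g | ED | SB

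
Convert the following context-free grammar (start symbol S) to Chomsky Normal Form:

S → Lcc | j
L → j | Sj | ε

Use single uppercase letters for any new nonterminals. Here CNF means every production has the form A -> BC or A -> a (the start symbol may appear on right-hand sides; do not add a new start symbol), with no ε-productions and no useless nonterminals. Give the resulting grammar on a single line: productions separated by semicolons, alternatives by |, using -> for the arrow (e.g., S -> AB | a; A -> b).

S -> j | BB | LC; A -> j; B -> c; C -> BB; L -> j | SA

Nullable: {L}; after ε-elimination: S -> j | cc | Lcc; L -> j | Sj.
No unit productions to eliminate.
TERM: introduce B -> c, A -> j and substitute in every rule of length ≥2.
BIN: S -> LBB becomes S -> LC, C -> BB.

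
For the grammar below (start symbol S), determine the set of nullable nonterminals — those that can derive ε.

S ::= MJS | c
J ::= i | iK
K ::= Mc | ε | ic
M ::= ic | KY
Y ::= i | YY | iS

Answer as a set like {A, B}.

Directly nullable (have an ε-rule): {K}.
Not nullable: J, M, S, Y — each has a terminal in every rule's right-hand side or depends on a non-nullable symbol.

{K}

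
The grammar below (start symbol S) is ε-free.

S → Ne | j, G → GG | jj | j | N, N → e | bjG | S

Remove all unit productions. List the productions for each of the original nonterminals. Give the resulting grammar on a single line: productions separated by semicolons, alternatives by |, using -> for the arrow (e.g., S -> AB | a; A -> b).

Unit productions: G->N, N->S.
Unit pairs (A ⇒* B via units): (G,N), (G,S), (N,S).
S: inherits non-unit rules of {S} → Ne | j.
G: inherits non-unit rules of {G, N, S} → GG | Ne | bjG | e | j | jj.
N: inherits non-unit rules of {N, S} → Ne | bjG | e | j.

S -> j | Ne; G -> e | j | GG | Ne | jj | bjG; N -> e | j | Ne | bjG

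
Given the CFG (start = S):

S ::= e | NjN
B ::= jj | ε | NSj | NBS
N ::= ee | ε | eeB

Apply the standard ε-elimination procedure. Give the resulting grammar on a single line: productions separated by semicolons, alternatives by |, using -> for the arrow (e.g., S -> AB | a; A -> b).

Nullable set: {B, N}.
S -> NjN: N, N nullable, giving Nj | NjN | j | jN.
Drop B -> ε.
B -> NBS: N, B nullable, giving BS | NBS | NS | S.
B -> NSj: N nullable, giving NSj | Sj.
Drop N -> ε.
N -> eeB: B nullable, giving ee | eeB.
Unchanged (no nullable symbols): S -> e; B -> jj; N -> ee.

S -> e | j | Nj | jN | NjN; B -> S | BS | NS | Sj | jj | NBS | NSj; N -> ee | eeB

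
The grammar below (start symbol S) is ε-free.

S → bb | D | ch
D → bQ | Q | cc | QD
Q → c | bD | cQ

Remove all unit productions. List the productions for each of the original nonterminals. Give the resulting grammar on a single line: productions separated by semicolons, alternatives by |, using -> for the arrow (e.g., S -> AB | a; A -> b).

S -> c | QD | bD | bQ | bb | cQ | cc | ch; D -> c | QD | bD | bQ | cQ | cc; Q -> c | bD | cQ

Unit productions: D->Q, S->D.
Unit pairs (A ⇒* B via units): (D,Q), (S,D), (S,Q).
S: inherits non-unit rules of {D, Q, S} → QD | bD | bQ | bb | c | cQ | cc | ch.
D: inherits non-unit rules of {D, Q} → QD | bD | bQ | c | cQ | cc.
Q: inherits non-unit rules of {Q} → bD | c | cQ.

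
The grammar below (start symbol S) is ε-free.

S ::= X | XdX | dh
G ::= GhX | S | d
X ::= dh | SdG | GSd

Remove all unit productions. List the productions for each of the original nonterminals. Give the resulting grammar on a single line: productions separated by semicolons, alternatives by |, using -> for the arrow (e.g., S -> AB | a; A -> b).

S -> dh | GSd | SdG | XdX; G -> d | dh | GSd | GhX | SdG | XdX; X -> dh | GSd | SdG

Unit productions: G->S, S->X.
Unit pairs (A ⇒* B via units): (G,S), (G,X), (S,X).
S: inherits non-unit rules of {S, X} → GSd | SdG | XdX | dh.
G: inherits non-unit rules of {G, S, X} → GSd | GhX | SdG | XdX | d | dh.
X: inherits non-unit rules of {X} → GSd | SdG | dh.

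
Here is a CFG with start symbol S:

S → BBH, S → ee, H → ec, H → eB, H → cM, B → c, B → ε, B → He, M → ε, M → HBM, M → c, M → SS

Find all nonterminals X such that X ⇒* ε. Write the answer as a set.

Directly nullable (have an ε-rule): {B, M}.
Not nullable: H, S — each has a terminal in every rule's right-hand side or depends on a non-nullable symbol.

{B, M}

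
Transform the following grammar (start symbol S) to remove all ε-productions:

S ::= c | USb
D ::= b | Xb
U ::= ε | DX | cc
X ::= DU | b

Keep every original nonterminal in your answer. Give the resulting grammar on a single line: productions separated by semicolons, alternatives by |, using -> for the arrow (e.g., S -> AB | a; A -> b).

Nullable set: {U}.
S -> USb: U nullable, giving Sb | USb.
Drop U -> ε.
X -> DU: U nullable, giving D | DU.
Unchanged (no nullable symbols): S -> c; D -> Xb; D -> b; U -> DX; U -> cc; X -> b.

S -> c | Sb | USb; D -> b | Xb; U -> DX | cc; X -> D | b | DU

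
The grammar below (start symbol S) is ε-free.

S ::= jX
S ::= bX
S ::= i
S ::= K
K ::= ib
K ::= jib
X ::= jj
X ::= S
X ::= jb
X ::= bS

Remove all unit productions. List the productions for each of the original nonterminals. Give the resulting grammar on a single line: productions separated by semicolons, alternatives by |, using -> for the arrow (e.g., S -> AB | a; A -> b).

S -> i | bX | ib | jX | jib; K -> ib | jib; X -> i | bS | bX | ib | jX | jb | jj | jib

Unit productions: S->K, X->S.
Unit pairs (A ⇒* B via units): (S,K), (X,K), (X,S).
S: inherits non-unit rules of {K, S} → bX | i | ib | jX | jib.
K: inherits non-unit rules of {K} → ib | jib.
X: inherits non-unit rules of {K, S, X} → bS | bX | i | ib | jX | jb | jib | jj.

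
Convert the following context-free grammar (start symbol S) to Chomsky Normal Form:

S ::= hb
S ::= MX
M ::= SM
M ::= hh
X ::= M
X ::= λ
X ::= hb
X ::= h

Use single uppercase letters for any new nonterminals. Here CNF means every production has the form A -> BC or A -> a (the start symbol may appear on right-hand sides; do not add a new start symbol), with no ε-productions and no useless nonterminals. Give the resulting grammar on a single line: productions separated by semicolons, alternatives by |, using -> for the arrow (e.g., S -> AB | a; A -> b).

S -> AA | AB | MX | SM; A -> h; B -> b; M -> AA | SM; X -> h | AA | AB | SM

Nullable: {X}; after ε-elimination: S -> M | MX | hb; M -> SM | hh; X -> M | h | hb.
After unit-elimination: S -> MX | SM | hb | hh; M -> SM | hh; X -> h | SM | hb | hh.
TERM: introduce B -> b, A -> h and substitute in every rule of length ≥2.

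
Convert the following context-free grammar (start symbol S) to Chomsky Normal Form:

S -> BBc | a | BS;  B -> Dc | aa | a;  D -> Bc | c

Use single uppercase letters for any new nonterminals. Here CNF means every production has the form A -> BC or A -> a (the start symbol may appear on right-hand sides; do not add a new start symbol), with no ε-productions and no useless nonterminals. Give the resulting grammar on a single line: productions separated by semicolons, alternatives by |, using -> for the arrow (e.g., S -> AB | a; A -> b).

S -> a | BE | BS; A -> c; B -> a | CC | DA; C -> a; D -> c | BA; E -> BA

No ε-productions.
No unit productions to eliminate.
TERM: introduce C -> a, A -> c and substitute in every rule of length ≥2.
BIN: S -> BBA becomes S -> BE, E -> BA.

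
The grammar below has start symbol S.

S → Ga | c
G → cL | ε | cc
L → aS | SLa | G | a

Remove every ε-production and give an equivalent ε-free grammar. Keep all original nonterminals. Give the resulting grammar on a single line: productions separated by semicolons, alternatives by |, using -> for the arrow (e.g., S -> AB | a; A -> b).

Nullable set: {G, L}.
S -> Ga: G nullable, giving Ga | a.
Drop G -> ε.
G -> cL: L nullable, giving c | cL.
L -> G: G nullable, giving G.
L -> SLa: L nullable, giving SLa | Sa.
Unchanged (no nullable symbols): S -> c; G -> cc; L -> a; L -> aS.

S -> a | c | Ga; G -> c | cL | cc; L -> G | a | Sa | aS | SLa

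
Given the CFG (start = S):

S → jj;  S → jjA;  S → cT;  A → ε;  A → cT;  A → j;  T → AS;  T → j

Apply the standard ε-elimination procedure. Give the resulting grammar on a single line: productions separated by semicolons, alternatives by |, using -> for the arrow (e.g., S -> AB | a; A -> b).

S -> cT | jj | jjA; A -> j | cT; T -> S | j | AS

Nullable set: {A}.
S -> jjA: A nullable, giving jj | jjA.
Drop A -> ε.
T -> AS: A nullable, giving AS | S.
Unchanged (no nullable symbols): S -> cT; S -> jj; A -> cT; A -> j; T -> j.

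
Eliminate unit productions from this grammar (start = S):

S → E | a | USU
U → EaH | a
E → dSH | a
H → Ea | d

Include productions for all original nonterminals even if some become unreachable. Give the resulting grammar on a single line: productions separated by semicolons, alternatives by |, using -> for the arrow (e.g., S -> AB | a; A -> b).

Unit productions: S->E.
Unit pairs (A ⇒* B via units): (S,E).
S: inherits non-unit rules of {E, S} → USU | a | dSH.
E: inherits non-unit rules of {E} → a | dSH.
H: inherits non-unit rules of {H} → Ea | d.
U: inherits non-unit rules of {U} → EaH | a.

S -> a | USU | dSH; E -> a | dSH; H -> d | Ea; U -> a | EaH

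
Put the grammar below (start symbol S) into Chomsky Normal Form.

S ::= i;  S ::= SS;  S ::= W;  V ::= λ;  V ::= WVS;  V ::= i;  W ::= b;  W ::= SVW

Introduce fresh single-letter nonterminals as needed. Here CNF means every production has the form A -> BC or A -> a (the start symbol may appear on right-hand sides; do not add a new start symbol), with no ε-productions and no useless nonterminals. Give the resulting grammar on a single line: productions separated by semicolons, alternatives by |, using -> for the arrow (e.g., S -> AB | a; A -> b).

S -> b | i | SA | SS | SW; A -> VW; B -> VS; C -> VW; V -> i | WB | WS; W -> b | SC | SW

Nullable: {V}; after ε-elimination: S -> W | i | SS; V -> i | WS | WVS; W -> b | SW | SVW.
After unit-elimination: S -> b | i | SS | SW | SVW; V -> i | WS | WVS; W -> b | SW | SVW.
BIN: S -> SVW becomes S -> SA, A -> VW; V -> WVS becomes V -> WB, B -> VS; W -> SVW becomes W -> SC, C -> VW.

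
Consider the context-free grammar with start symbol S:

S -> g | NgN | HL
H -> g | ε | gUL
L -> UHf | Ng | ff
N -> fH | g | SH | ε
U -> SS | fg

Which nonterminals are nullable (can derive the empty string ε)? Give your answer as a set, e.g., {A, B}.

Directly nullable (have an ε-rule): {H, N}.
Not nullable: L, S, U — each has a terminal in every rule's right-hand side or depends on a non-nullable symbol.

{H, N}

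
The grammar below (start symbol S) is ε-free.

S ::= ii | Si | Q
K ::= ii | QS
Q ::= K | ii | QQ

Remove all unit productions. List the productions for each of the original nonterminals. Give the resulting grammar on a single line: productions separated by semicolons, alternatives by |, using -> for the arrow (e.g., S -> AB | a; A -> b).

Unit productions: Q->K, S->Q.
Unit pairs (A ⇒* B via units): (Q,K), (S,K), (S,Q).
S: inherits non-unit rules of {K, Q, S} → QQ | QS | Si | ii.
K: inherits non-unit rules of {K} → QS | ii.
Q: inherits non-unit rules of {K, Q} → QQ | QS | ii.

S -> QQ | QS | Si | ii; K -> QS | ii; Q -> QQ | QS | ii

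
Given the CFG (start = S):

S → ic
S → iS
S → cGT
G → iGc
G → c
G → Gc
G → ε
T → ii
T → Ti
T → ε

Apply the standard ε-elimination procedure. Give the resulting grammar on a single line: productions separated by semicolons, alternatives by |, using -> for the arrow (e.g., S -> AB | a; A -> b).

S -> c | cG | cT | iS | ic | cGT; G -> c | Gc | ic | iGc; T -> i | Ti | ii

Nullable set: {G, T}.
S -> cGT: G, T nullable, giving c | cG | cGT | cT.
Drop G -> ε.
G -> Gc: G nullable, giving Gc | c.
G -> iGc: G nullable, giving iGc | ic.
Drop T -> ε.
T -> Ti: T nullable, giving Ti | i.
Unchanged (no nullable symbols): S -> iS; S -> ic; G -> c; T -> ii.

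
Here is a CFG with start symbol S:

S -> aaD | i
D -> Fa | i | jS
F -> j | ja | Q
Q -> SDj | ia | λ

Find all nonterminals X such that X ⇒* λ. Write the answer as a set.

Directly nullable (have an ε-rule): {Q}.
F is nullable via F -> Q (every symbol on the right is already known nullable).
Not nullable: D, S — each has a terminal in every rule's right-hand side or depends on a non-nullable symbol.

{F, Q}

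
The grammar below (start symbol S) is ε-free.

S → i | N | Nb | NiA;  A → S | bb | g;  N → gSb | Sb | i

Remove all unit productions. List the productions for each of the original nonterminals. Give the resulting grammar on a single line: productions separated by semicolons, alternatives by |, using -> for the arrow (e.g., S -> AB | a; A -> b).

S -> i | Nb | Sb | NiA | gSb; A -> g | i | Nb | Sb | bb | NiA | gSb; N -> i | Sb | gSb

Unit productions: A->S, S->N.
Unit pairs (A ⇒* B via units): (A,N), (A,S), (S,N).
S: inherits non-unit rules of {N, S} → Nb | NiA | Sb | gSb | i.
A: inherits non-unit rules of {A, N, S} → Nb | NiA | Sb | bb | g | gSb | i.
N: inherits non-unit rules of {N} → Sb | gSb | i.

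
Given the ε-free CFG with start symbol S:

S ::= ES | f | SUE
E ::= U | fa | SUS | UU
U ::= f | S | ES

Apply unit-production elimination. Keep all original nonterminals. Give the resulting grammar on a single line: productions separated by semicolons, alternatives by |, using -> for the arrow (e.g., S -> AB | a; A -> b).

S -> f | ES | SUE; E -> f | ES | UU | fa | SUE | SUS; U -> f | ES | SUE

Unit productions: E->U, U->S.
Unit pairs (A ⇒* B via units): (E,S), (E,U), (U,S).
S: inherits non-unit rules of {S} → ES | SUE | f.
E: inherits non-unit rules of {E, S, U} → ES | SUE | SUS | UU | f | fa.
U: inherits non-unit rules of {S, U} → ES | SUE | f.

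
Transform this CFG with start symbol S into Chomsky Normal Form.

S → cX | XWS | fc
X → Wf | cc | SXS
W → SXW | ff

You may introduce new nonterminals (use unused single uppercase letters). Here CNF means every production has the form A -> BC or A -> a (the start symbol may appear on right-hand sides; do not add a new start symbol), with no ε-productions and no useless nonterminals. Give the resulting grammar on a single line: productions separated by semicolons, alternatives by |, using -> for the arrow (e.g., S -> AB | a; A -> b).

S -> AX | BA | XC; A -> c; B -> f; C -> WS; D -> XW; E -> XS; W -> BB | SD; X -> AA | SE | WB

No ε-productions.
No unit productions to eliminate.
TERM: introduce A -> c, B -> f and substitute in every rule of length ≥2.
BIN: S -> XWS becomes S -> XC, C -> WS; W -> SXW becomes W -> SD, D -> XW; X -> SXS becomes X -> SE, E -> XS.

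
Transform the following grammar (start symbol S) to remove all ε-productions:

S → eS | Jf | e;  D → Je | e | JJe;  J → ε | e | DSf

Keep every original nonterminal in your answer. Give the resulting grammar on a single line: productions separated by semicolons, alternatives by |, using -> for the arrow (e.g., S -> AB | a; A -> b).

S -> e | f | Jf | eS; D -> e | Je | JJe; J -> e | DSf

Nullable set: {J}.
S -> Jf: J nullable, giving Jf | f.
D -> JJe: J, J nullable, giving JJe | Je | e.
D -> Je: J nullable, giving Je | e.
Drop J -> ε.
Unchanged (no nullable symbols): S -> e; S -> eS; D -> e; J -> DSf; J -> e.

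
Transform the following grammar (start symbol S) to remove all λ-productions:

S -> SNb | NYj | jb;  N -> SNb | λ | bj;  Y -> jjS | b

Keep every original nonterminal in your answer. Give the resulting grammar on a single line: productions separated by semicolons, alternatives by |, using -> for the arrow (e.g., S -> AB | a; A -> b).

S -> Sb | Yj | jb | NYj | SNb; N -> Sb | bj | SNb; Y -> b | jjS

Nullable set: {N}.
S -> NYj: N nullable, giving NYj | Yj.
S -> SNb: N nullable, giving SNb | Sb.
Drop N -> λ.
N -> SNb: N nullable, giving SNb | Sb.
Unchanged (no nullable symbols): S -> jb; N -> bj; Y -> b; Y -> jjS.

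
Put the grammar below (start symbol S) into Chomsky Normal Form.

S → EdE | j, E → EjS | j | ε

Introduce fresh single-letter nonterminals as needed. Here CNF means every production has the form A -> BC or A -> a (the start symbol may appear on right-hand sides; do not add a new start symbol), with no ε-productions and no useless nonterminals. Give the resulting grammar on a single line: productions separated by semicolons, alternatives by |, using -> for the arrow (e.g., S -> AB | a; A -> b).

S -> d | j | BE | EB | ED; A -> j; B -> d; C -> AS; D -> BE; E -> j | AS | EC

Nullable: {E}; after ε-elimination: S -> d | j | Ed | dE | EdE; E -> j | jS | EjS.
No unit productions to eliminate.
TERM: introduce B -> d, A -> j and substitute in every rule of length ≥2.
BIN: E -> EAS becomes E -> EC, C -> AS; S -> EBE becomes S -> ED, D -> BE.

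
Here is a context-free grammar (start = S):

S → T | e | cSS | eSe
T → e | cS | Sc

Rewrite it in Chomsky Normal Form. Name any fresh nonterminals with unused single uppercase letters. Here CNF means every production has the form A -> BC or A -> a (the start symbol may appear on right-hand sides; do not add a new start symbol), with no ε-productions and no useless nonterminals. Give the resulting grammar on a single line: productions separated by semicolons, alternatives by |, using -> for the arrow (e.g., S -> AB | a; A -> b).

S -> e | AC | AS | BD | SA; A -> c; B -> e; C -> SS; D -> SB

No ε-productions.
After unit-elimination: S -> e | Sc | cS | cSS | eSe; T -> e | Sc | cS.
TERM: introduce A -> c, B -> e and substitute in every rule of length ≥2.
BIN: S -> ASS becomes S -> AC, C -> SS; S -> BSB becomes S -> BD, D -> SB.
Drop unreachable/unproductive: T.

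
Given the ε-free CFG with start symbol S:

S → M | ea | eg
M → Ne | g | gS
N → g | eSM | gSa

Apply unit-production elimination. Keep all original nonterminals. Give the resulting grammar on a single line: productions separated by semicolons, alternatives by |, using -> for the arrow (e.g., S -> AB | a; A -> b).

S -> g | Ne | ea | eg | gS; M -> g | Ne | gS; N -> g | eSM | gSa

Unit productions: S->M.
Unit pairs (A ⇒* B via units): (S,M).
S: inherits non-unit rules of {M, S} → Ne | ea | eg | g | gS.
M: inherits non-unit rules of {M} → Ne | g | gS.
N: inherits non-unit rules of {N} → eSM | g | gSa.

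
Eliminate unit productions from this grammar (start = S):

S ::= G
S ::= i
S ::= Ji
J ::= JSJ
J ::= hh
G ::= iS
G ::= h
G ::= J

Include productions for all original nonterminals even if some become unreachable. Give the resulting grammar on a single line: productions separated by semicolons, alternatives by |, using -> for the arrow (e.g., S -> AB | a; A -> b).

S -> h | i | Ji | hh | iS | JSJ; G -> h | hh | iS | JSJ; J -> hh | JSJ

Unit productions: G->J, S->G.
Unit pairs (A ⇒* B via units): (G,J), (S,G), (S,J).
S: inherits non-unit rules of {G, J, S} → JSJ | Ji | h | hh | i | iS.
G: inherits non-unit rules of {G, J} → JSJ | h | hh | iS.
J: inherits non-unit rules of {J} → JSJ | hh.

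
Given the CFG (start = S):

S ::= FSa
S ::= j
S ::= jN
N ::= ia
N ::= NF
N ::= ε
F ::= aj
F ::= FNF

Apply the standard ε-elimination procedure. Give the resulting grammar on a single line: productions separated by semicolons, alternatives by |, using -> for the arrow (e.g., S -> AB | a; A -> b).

S -> j | jN | FSa; F -> FF | aj | FNF; N -> F | NF | ia

Nullable set: {N}.
S -> jN: N nullable, giving j | jN.
F -> FNF: N nullable, giving FF | FNF.
Drop N -> ε.
N -> NF: N nullable, giving F | NF.
Unchanged (no nullable symbols): S -> FSa; S -> j; F -> aj; N -> ia.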